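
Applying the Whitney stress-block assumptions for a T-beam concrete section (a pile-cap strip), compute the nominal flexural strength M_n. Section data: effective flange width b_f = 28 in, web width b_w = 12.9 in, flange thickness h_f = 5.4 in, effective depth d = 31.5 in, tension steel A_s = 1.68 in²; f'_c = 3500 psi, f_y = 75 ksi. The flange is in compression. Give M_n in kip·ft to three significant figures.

Tension: T = A_s f_y = 1.68 × 75 = 126 kips.
Try a within the flange: a = T/(0.85 f'_c b_f) = 126/(0.85 × 3.5 × 28) = 1.513 in.
Since a = 1.513 ≤ h_f = 5.4 in, the stress block lies entirely in the flange; analyse as a rectangular beam of width b_f.
M_n = T(d − a/2) = 126 × (31.5 − 0.7565) = 3873.7 kip·in.
M_n = 3873.7/12 = 322.81 kip·ft.

M_n ≈ 323 kip·ft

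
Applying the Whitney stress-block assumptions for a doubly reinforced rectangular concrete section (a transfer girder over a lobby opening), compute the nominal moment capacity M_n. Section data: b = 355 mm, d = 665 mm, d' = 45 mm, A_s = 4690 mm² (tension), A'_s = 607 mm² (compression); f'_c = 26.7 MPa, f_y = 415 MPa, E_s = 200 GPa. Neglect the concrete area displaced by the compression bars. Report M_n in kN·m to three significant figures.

M_n ≈ 1100 kN·m

Assume both tension and compression steel yield.
Net tension couple steel: A_s − A'_s = 4083 mm².
a = (A_s − A'_s) f_y / (0.85 f'_c b) = 1694445/(0.85 × 26.7 × 355) = 210.31 mm.
c = a/β₁ = 210.31/0.85 = 247.42 mm; ε'_s = 0.003(c − d')/c = 0.0025 ≥ f_y/E_s = 0.0021, so compression steel does yield.
M_n = (A_s − A'_s) f_y (d − a/2) + A'_s f_y (d − d') = [1694445 × (665 − 105.155) + 251905 × (665 − 45)] × 10⁻⁶ = 948.63 + 156.18 = 1104.81 kN·m.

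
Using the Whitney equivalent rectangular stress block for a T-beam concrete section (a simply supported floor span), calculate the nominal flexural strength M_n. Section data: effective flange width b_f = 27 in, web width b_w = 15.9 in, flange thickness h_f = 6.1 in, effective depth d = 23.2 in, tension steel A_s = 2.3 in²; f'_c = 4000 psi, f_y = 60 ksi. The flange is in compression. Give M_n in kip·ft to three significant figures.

M_n ≈ 258 kip·ft

Tension: T = A_s f_y = 2.3 × 60 = 138 kips.
Try a within the flange: a = T/(0.85 f'_c b_f) = 138/(0.85 × 4 × 27) = 1.503 in.
Since a = 1.503 ≤ h_f = 6.1 in, the stress block lies entirely in the flange; analyse as a rectangular beam of width b_f.
M_n = T(d − a/2) = 138 × (23.2 − 0.7515) = 3097.9 kip·in.
M_n = 3097.9/12 = 258.16 kip·ft.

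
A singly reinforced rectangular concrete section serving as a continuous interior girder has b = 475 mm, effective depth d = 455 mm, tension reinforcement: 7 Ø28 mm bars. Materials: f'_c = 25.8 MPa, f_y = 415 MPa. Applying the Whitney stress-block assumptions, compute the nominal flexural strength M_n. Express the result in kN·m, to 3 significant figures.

A_s = 7 × 616 = 4312 mm².
T = A_s f_y = 4312 × 415 = 1789480 N = 1789.48 kN.
From C = T: a = T/(0.85 f'_c b) = 1789480/(0.85 × 25.8 × 475) = 171.79 mm.
M_n = T(d − a/2) = 1789.48 kN × (455 − 85.895) mm = 660.51 kN·m.

M_n ≈ 661 kN·m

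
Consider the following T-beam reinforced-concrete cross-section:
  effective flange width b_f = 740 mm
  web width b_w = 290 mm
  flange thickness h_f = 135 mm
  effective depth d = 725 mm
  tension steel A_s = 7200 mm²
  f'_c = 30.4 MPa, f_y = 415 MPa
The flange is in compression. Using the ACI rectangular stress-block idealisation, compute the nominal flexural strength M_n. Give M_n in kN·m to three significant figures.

Tension: T = A_s f_y = 7200 × 415 = 2988000 N.
Try a within the flange: a = T/(0.85 f'_c b_f) = 2988000/(0.85 × 30.4 × 740) = 156.26 mm.
a = 156.26 > h_f = 135 mm: the block extends into the web. Split into flange-overhang and web parts.
C_f = 0.85 f'_c (b_f − b_w) h_f = 0.85 × 30.4 × (740 − 290) × 135 = 1569780 N.
Remaining web compression depth: a_w = (T − C_f)/(0.85 f'_c b_w) = (2988000 − 1569780)/(0.85 × 30.4 × 290) = 189.26 mm.
M_n = C_f(d − h_f/2) + (T − C_f)(d − a_w/2) = 1569780 × (725 − 67.5) + 1418220 × (725 − 94.63) = 1032.13 + 894.00 = 1926.13 × 10⁶ N·mm.
M_n = 1926.13 kN·m.

M_n ≈ 1930 kN·m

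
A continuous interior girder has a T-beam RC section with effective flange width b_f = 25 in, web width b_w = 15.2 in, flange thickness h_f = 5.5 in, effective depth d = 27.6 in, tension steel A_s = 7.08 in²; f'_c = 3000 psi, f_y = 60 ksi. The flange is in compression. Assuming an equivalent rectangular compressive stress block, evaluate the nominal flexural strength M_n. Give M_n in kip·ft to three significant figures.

M_n ≈ 857 kip·ft

Tension: T = A_s f_y = 7.08 × 60 = 424.8 kips.
Try a within the flange: a = T/(0.85 f'_c b_f) = 424.8/(0.85 × 3 × 25) = 6.664 in.
a = 6.664 > h_f = 5.5 in: the block extends into the web. Split into flange-overhang and web parts.
C_f = 0.85 f'_c (b_f − b_w) h_f = 0.85 × 3 × (25 − 15.2) × 5.5 = 137.4 kips.
Remaining web compression depth: a_w = (T − C_f)/(0.85 f'_c b_w) = (424.8 − 137.4)/(0.85 × 3 × 15.2) = 7.415 in.
M_n = C_f(d − h_f/2) + (T − C_f)(d − a_w/2) = 137.4 × (27.6 − 2.75) + 287.4 × (27.6 − 3.7075) = 3414.4 + 6866.7 = 10281.1 kip·in.
M_n = 10281.1/12 = 856.76 kip·ft.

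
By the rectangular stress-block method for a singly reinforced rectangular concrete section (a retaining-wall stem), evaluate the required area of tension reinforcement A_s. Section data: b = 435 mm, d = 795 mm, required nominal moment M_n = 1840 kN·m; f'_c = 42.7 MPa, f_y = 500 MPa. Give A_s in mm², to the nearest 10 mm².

A_s ≈ 5160 mm²

With M_n = 0.85 f'_c a b (d − a/2), solve the quadratic for a:
a = d − √(d² − 2M_n/(0.85 f'_c b)) = 795 − √(795² − 2 × 1840×10⁶/(0.85 × 42.7 × 435)) = 163.38 mm.
A_s = 0.85 f'_c a b / f_y = 0.85 × 42.7 × 163.38 × 435 / 500 = 5159.0 mm².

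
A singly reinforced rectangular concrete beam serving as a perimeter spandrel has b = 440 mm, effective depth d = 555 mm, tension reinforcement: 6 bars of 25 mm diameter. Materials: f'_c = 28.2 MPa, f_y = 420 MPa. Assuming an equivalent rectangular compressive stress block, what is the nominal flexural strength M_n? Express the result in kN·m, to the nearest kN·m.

M_n ≈ 614 kN·m

A_s = 6 × 491 = 2946 mm².
T = A_s f_y = 2946 × 420 = 1237320 N = 1237.32 kN.
From C = T: a = T/(0.85 f'_c b) = 1237320/(0.85 × 28.2 × 440) = 117.32 mm.
M_n = T(d − a/2) = 1237.32 kN × (555 − 58.66) mm = 614.13 kN·m.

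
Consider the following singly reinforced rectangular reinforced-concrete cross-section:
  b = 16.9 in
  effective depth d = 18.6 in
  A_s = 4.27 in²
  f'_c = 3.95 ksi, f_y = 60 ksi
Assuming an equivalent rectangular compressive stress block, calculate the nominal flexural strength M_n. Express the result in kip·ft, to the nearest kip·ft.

T = A_s f_y = 4.27 × 60 = 256.2 kips.
a = T/(0.85 f'_c b) = 256.2/(0.85 × 3.95 × 16.9) = 4.515 in.
M_n = T(d − a/2) = 256.2 × (18.6 − 2.2575) = 4186.9 kip·in = 4186.9/12 = 348.91 kip·ft.

M_n ≈ 349 kip·ft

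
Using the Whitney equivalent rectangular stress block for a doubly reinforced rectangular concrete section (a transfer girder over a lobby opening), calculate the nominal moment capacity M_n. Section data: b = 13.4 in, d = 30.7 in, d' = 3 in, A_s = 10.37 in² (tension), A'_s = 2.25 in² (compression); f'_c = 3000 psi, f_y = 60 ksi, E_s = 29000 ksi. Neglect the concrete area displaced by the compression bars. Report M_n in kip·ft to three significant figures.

Assume both steels yield.
a = (A_s − A'_s) f_y/(0.85 f'_c b) = (10.37 − 2.25) × 60/(0.85 × 3 × 13.4) = 14.258 in.
c = a/β₁ = 14.258/0.85 = 16.774 in; ε'_s = 0.003(c − d')/c = 0.0025 ≥ ε_y = 0.0021, so the compression steel yields.
M_n = (A_s − A'_s) f_y (d − a/2) + A'_s f_y (d − d') = 487.2 × (30.7 − 7.129) + 135 × (30.7 − 3) = 11483.8 + 3739.5 = 15223.3 kip·in = 15223.3/12 = 1268.61 kip·ft.

M_n ≈ 1270 kip·ft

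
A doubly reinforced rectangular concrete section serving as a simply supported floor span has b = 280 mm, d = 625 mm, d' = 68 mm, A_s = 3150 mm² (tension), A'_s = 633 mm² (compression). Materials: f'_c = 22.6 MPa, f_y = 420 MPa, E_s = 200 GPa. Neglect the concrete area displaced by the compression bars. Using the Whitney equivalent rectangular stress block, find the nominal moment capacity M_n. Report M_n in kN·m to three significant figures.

M_n ≈ 705 kN·m

Assume both tension and compression steel yield.
Net tension couple steel: A_s − A'_s = 2517 mm².
a = (A_s − A'_s) f_y / (0.85 f'_c b) = 1057140/(0.85 × 22.6 × 280) = 196.54 mm.
c = a/β₁ = 196.54/0.85 = 231.22 mm; ε'_s = 0.003(c − d')/c = 0.0021 ≥ f_y/E_s = 0.0021, so compression steel does yield.
M_n = (A_s − A'_s) f_y (d − a/2) + A'_s f_y (d − d') = [1057140 × (625 − 98.27) + 265860 × (625 − 68)] × 10⁻⁶ = 556.83 + 148.08 = 704.91 kN·m.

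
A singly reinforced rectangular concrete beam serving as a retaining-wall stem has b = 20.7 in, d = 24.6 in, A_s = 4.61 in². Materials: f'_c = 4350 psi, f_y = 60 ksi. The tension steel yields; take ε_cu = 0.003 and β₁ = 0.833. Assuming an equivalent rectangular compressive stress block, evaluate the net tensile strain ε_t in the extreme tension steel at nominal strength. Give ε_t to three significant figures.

a = A_s f_y/(0.85 f'_c b) = 3.614 in.
β₁ = 0.833, so c = a/β₁ = 3.614/0.833 = 4.339 in.
From the linear strain diagram with ε_cu = 0.003: ε_t = 0.003 (d − c)/c = 0.003 × (24.6 − 4.339)/4.339 = 0.0140.
Since ε_t ≥ 0.005, the section is tension-controlled.

ε_t ≈ 0.0140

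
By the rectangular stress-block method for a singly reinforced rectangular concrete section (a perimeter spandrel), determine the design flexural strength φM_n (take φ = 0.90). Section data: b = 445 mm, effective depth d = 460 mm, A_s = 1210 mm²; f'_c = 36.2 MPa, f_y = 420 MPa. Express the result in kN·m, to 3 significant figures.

φM_n ≈ 202 kN·m

T = A_s f_y = 1210 × 420 = 508200 N = 508.2 kN.
From C = T: a = T/(0.85 f'_c b) = 508200/(0.85 × 36.2 × 445) = 37.11 mm.
M_n = T(d − a/2) = 508.2 kN × (460 − 18.555) mm = 224.34 kN·m.
φM_n = 0.90 × 224.34 = 201.91 kN·m.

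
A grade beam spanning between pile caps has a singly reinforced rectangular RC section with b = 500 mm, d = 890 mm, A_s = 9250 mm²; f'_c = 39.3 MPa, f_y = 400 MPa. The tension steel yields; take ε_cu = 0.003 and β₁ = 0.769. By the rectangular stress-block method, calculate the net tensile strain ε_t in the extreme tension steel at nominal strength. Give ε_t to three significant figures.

ε_t ≈ 0.00627

a = A_s f_y/(0.85 f'_c b) = 221.52 mm.
β₁ = 0.769, so c = a/β₁ = 221.52/0.769 = 288.06 mm.
From the linear strain diagram with ε_cu = 0.003: ε_t = 0.003 (d − c)/c = 0.003 × (890 − 288.06)/288.06 = 0.00627.
Since ε_t ≥ 0.005, the section is tension-controlled.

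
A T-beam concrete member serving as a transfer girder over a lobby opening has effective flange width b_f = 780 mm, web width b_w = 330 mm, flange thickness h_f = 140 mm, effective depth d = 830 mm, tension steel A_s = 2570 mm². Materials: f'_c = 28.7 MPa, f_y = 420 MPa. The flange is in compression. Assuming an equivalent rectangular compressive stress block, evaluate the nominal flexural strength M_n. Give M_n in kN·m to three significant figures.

Tension: T = A_s f_y = 2570 × 420 = 1079400 N.
Try a within the flange: a = T/(0.85 f'_c b_f) = 1079400/(0.85 × 28.7 × 780) = 56.73 mm.
Since a = 56.73 ≤ h_f = 140 mm, the stress block lies entirely in the flange; analyse as a rectangular beam of width b_f.
M_n = T(d − a/2) = 1079400 × (830 − 28.365) = 865.28 × 10⁶ N·mm.
M_n = 865.28 kN·m.

M_n ≈ 865 kN·m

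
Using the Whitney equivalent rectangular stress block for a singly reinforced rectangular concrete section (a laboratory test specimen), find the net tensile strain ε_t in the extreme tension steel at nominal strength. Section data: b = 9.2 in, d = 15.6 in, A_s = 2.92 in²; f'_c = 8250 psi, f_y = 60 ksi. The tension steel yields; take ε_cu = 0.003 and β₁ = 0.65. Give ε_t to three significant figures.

ε_t ≈ 0.00820

a = A_s f_y/(0.85 f'_c b) = 2.716 in.
β₁ = 0.65, so c = a/β₁ = 2.716/0.65 = 4.178 in.
From the linear strain diagram with ε_cu = 0.003: ε_t = 0.003 (d − c)/c = 0.003 × (15.6 − 4.178)/4.178 = 0.00820.
Since ε_t ≥ 0.005, the section is tension-controlled.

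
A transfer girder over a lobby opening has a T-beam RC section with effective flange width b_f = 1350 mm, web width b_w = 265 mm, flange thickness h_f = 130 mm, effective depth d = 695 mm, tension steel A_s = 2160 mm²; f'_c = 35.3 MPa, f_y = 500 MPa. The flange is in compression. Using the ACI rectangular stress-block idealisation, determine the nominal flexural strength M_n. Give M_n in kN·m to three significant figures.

Tension: T = A_s f_y = 2160 × 500 = 1080000 N.
Try a within the flange: a = T/(0.85 f'_c b_f) = 1080000/(0.85 × 35.3 × 1350) = 26.66 mm.
Since a = 26.66 ≤ h_f = 130 mm, the stress block lies entirely in the flange; analyse as a rectangular beam of width b_f.
M_n = T(d − a/2) = 1080000 × (695 − 13.33) = 736.20 × 10⁶ N·mm.
M_n = 736.20 kN·m.

M_n ≈ 736 kN·m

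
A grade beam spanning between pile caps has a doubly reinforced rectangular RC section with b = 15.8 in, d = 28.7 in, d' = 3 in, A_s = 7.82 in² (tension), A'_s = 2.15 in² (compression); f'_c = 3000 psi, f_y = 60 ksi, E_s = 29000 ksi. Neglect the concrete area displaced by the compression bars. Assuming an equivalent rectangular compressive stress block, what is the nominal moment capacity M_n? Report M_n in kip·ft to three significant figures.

M_n ≈ 970 kip·ft

Assume both steels yield.
a = (A_s − A'_s) f_y/(0.85 f'_c b) = (7.82 − 2.15) × 60/(0.85 × 3 × 15.8) = 8.444 in.
c = a/β₁ = 8.444/0.85 = 9.934 in; ε'_s = 0.003(c − d')/c = 0.0021 ≥ ε_y = 0.0021, so the compression steel yields.
M_n = (A_s − A'_s) f_y (d − a/2) + A'_s f_y (d − d') = 340.2 × (28.7 − 4.222) + 129 × (28.7 − 3) = 8327.4 + 3315.3 = 11642.7 kip·in = 11642.7/12 = 970.23 kip·ft.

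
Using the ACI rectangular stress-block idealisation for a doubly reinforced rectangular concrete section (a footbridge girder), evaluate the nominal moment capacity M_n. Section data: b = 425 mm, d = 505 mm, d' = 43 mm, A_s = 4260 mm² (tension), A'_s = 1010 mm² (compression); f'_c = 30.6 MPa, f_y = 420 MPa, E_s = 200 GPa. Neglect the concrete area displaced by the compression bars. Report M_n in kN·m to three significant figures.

M_n ≈ 801 kN·m

Assume both tension and compression steel yield.
Net tension couple steel: A_s − A'_s = 3250 mm².
a = (A_s − A'_s) f_y / (0.85 f'_c b) = 1365000/(0.85 × 30.6 × 425) = 123.48 mm.
c = a/β₁ = 123.48/0.831 = 148.59 mm; ε'_s = 0.003(c − d')/c = 0.0021 ≥ f_y/E_s = 0.0021, so compression steel does yield.
M_n = (A_s − A'_s) f_y (d − a/2) + A'_s f_y (d − d') = [1365000 × (505 − 61.74) + 424200 × (505 − 43)] × 10⁻⁶ = 605.05 + 195.98 = 801.03 kN·m.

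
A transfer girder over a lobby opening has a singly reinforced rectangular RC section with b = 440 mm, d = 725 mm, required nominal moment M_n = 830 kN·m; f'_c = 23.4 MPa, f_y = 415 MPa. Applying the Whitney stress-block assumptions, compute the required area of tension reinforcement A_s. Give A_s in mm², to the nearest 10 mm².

With M_n = 0.85 f'_c a b (d − a/2), solve the quadratic for a:
a = d − √(d² − 2M_n/(0.85 f'_c b)) = 725 − √(725² − 2 × 830×10⁶/(0.85 × 23.4 × 440)) = 145.39 mm.
A_s = 0.85 f'_c a b / f_y = 0.85 × 23.4 × 145.39 × 440 / 415 = 3066.0 mm².

A_s ≈ 3070 mm²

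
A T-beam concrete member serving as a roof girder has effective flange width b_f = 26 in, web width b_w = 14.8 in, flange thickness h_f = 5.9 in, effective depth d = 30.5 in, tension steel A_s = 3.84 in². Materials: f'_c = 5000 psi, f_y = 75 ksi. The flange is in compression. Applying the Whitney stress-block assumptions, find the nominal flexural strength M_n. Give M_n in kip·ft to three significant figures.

Tension: T = A_s f_y = 3.84 × 75 = 288 kips.
Try a within the flange: a = T/(0.85 f'_c b_f) = 288/(0.85 × 5 × 26) = 2.606 in.
Since a = 2.606 ≤ h_f = 5.9 in, the stress block lies entirely in the flange; analyse as a rectangular beam of width b_f.
M_n = T(d − a/2) = 288 × (30.5 − 1.303) = 8408.7 kip·in.
M_n = 8408.7/12 = 700.73 kip·ft.

M_n ≈ 701 kip·ft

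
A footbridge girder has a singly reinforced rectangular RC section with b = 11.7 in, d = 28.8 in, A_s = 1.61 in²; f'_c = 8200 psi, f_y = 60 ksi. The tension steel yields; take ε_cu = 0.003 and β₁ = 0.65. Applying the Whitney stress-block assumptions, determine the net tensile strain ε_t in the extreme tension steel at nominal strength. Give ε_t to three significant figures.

ε_t ≈ 0.0444

a = A_s f_y/(0.85 f'_c b) = 1.185 in.
β₁ = 0.65, so c = a/β₁ = 1.185/0.65 = 1.823 in.
From the linear strain diagram with ε_cu = 0.003: ε_t = 0.003 (d − c)/c = 0.003 × (28.8 − 1.823)/1.823 = 0.0444.
Since ε_t ≥ 0.005, the section is tension-controlled.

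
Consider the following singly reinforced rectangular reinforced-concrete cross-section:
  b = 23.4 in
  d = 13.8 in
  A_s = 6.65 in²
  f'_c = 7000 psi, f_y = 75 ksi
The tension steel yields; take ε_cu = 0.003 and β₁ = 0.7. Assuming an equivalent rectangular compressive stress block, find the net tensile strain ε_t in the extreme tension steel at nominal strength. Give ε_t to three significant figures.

a = A_s f_y/(0.85 f'_c b) = 3.582 in.
β₁ = 0.7, so c = a/β₁ = 3.582/0.7 = 5.117 in.
From the linear strain diagram with ε_cu = 0.003: ε_t = 0.003 (d − c)/c = 0.003 × (13.8 − 5.117)/5.117 = 0.00509.
Since ε_t ≥ 0.005, the section is tension-controlled.

ε_t ≈ 0.00509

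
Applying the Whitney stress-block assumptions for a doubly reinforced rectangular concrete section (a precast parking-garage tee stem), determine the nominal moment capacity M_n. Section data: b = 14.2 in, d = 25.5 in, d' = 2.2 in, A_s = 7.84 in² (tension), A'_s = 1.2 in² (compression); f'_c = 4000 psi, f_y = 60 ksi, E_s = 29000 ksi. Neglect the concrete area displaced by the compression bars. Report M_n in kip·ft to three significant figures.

M_n ≈ 849 kip·ft

Assume both steels yield.
a = (A_s − A'_s) f_y/(0.85 f'_c b) = (7.84 − 1.2) × 60/(0.85 × 4 × 14.2) = 8.252 in.
c = a/β₁ = 8.252/0.85 = 9.708 in; ε'_s = 0.003(c − d')/c = 0.0023 ≥ ε_y = 0.0021, so the compression steel yields.
M_n = (A_s − A'_s) f_y (d − a/2) + A'_s f_y (d − d') = 398.4 × (25.5 − 4.126) + 72 × (25.5 − 2.2) = 8515.4 + 1677.6 = 10193.0 kip·in = 10193.0/12 = 849.42 kip·ft.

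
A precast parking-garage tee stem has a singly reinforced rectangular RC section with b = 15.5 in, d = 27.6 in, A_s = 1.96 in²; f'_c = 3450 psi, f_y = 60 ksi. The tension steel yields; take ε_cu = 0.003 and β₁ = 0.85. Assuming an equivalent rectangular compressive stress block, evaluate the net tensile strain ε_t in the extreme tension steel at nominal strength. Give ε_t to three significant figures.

a = A_s f_y/(0.85 f'_c b) = 2.587 in.
β₁ = 0.85, so c = a/β₁ = 2.587/0.85 = 3.044 in.
From the linear strain diagram with ε_cu = 0.003: ε_t = 0.003 (d − c)/c = 0.003 × (27.6 − 3.044)/3.044 = 0.0242.
Since ε_t ≥ 0.005, the section is tension-controlled.

ε_t ≈ 0.0242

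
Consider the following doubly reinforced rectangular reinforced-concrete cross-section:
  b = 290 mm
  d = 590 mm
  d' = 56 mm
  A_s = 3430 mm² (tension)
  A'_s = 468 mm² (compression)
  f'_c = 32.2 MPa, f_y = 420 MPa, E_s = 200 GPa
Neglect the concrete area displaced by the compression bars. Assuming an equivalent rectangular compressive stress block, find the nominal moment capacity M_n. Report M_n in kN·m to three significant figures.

M_n ≈ 741 kN·m

Assume both tension and compression steel yield.
Net tension couple steel: A_s − A'_s = 2962 mm².
a = (A_s − A'_s) f_y / (0.85 f'_c b) = 1244040/(0.85 × 32.2 × 290) = 156.73 mm.
c = a/β₁ = 156.73/0.82 = 191.13 mm; ε'_s = 0.003(c − d')/c = 0.0021 ≥ f_y/E_s = 0.0021, so compression steel does yield.
M_n = (A_s − A'_s) f_y (d − a/2) + A'_s f_y (d − d') = [1244040 × (590 − 78.365) + 196560 × (590 − 56)] × 10⁻⁶ = 636.49 + 104.96 = 741.45 kN·m.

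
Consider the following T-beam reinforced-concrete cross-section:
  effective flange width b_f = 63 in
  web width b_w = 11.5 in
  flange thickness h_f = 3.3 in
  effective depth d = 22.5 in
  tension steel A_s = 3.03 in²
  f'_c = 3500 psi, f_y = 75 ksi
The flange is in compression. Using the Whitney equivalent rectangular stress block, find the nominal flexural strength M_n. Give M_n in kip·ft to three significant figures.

Tension: T = A_s f_y = 3.03 × 75 = 227.25 kips.
Try a within the flange: a = T/(0.85 f'_c b_f) = 227.25/(0.85 × 3.5 × 63) = 1.212 in.
Since a = 1.212 ≤ h_f = 3.3 in, the stress block lies entirely in the flange; analyse as a rectangular beam of width b_f.
M_n = T(d − a/2) = 227.25 × (22.5 − 0.606) = 4975.4 kip·in.
M_n = 4975.4/12 = 414.62 kip·ft.

M_n ≈ 415 kip·ft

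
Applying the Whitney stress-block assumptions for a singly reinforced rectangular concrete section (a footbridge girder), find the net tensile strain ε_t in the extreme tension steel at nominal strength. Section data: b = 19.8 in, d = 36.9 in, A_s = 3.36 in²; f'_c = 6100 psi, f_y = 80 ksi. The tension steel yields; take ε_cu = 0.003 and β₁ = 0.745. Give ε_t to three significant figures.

a = A_s f_y/(0.85 f'_c b) = 2.618 in.
β₁ = 0.745, so c = a/β₁ = 2.618/0.745 = 3.514 in.
From the linear strain diagram with ε_cu = 0.003: ε_t = 0.003 (d − c)/c = 0.003 × (36.9 − 3.514)/3.514 = 0.0285.
Since ε_t ≥ 0.005, the section is tension-controlled.

ε_t ≈ 0.0285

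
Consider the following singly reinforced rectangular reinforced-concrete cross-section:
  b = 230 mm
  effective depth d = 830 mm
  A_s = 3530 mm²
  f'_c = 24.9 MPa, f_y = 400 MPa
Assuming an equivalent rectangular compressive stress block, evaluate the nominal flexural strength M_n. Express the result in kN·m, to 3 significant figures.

T = A_s f_y = 3530 × 400 = 1412000 N = 1412 kN.
From C = T: a = T/(0.85 f'_c b) = 1412000/(0.85 × 24.9 × 230) = 290.06 mm.
M_n = T(d − a/2) = 1412 kN × (830 − 145.03) mm = 967.18 kN·m.

M_n ≈ 967 kN·m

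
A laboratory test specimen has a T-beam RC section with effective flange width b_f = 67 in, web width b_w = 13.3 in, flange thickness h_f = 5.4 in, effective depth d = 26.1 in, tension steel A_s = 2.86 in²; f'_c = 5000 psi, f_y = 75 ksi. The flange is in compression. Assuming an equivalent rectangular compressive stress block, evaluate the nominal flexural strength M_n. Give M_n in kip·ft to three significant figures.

M_n ≈ 460 kip·ft

Tension: T = A_s f_y = 2.86 × 75 = 214.5 kips.
Try a within the flange: a = T/(0.85 f'_c b_f) = 214.5/(0.85 × 5 × 67) = 0.753 in.
Since a = 0.753 ≤ h_f = 5.4 in, the stress block lies entirely in the flange; analyse as a rectangular beam of width b_f.
M_n = T(d − a/2) = 214.5 × (26.1 − 0.3765) = 5517.7 kip·in.
M_n = 5517.7/12 = 459.81 kip·ft.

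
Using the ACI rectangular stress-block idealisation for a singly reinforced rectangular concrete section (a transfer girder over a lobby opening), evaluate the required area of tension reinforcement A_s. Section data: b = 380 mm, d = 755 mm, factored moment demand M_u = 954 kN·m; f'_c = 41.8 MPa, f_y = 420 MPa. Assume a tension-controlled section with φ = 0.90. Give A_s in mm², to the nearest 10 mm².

A_s ≈ 3610 mm²

M_n = M_u/φ = 954/0.90 = 1060 kN·m.
With M_n = 0.85 f'_c a b (d − a/2), solve the quadratic for a:
a = d − √(d² − 2M_n/(0.85 f'_c b)) = 755 − √(755² − 2 × 1060×10⁶/(0.85 × 41.8 × 380)) = 112.35 mm.
A_s = 0.85 f'_c a b / f_y = 0.85 × 41.8 × 112.35 × 380 / 420 = 3611.6 mm².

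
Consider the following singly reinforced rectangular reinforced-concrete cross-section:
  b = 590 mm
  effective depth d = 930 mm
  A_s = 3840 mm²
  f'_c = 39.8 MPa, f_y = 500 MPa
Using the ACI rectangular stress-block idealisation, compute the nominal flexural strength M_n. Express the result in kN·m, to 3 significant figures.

M_n ≈ 1690 kN·m

T = A_s f_y = 3840 × 500 = 1920000 N = 1920 kN.
From C = T: a = T/(0.85 f'_c b) = 1920000/(0.85 × 39.8 × 590) = 96.19 mm.
M_n = T(d − a/2) = 1920 kN × (930 − 48.095) mm = 1693.26 kN·m.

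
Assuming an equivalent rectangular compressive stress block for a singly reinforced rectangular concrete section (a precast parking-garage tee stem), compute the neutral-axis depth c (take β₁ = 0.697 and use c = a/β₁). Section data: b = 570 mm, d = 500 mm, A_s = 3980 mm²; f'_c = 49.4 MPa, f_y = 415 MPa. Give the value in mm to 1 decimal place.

c ≈ 99.0 mm

T = A_s f_y = 3980 × 415 = 1651700 N = 1651.7 kN.
Setting C = 0.85 f'_c a b equal to T: a = 1651700/(0.85 × 49.4 × 570) = 69.010 mm.
With β₁ = 0.697, c = a/β₁ = 69.010/0.697 = 99.0 mm.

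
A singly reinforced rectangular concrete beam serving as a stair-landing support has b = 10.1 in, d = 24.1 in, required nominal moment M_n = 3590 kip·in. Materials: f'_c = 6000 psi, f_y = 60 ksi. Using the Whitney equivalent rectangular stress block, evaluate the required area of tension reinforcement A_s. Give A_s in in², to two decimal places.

From M_n = 0.85 f'_c a b (d − a/2):
a = d − √(d² − 2M_n/(0.85 f'_c b)) = 24.1 − √(24.1² − 2 × 3590/(0.85 × 6 × 10.1)) = 3.090 in.
A_s = 0.85 f'_c a b / f_y = 0.85 × 6 × 3.090 × 10.1 / 60 = 2.653 in².

A_s ≈ 2.65 in²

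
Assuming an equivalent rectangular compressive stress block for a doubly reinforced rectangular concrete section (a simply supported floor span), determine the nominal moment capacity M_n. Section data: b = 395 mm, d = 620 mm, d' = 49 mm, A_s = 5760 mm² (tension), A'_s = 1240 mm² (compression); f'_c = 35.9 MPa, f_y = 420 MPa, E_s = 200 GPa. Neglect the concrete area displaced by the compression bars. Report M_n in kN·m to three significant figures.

M_n ≈ 1320 kN·m

Assume both tension and compression steel yield.
Net tension couple steel: A_s − A'_s = 4520 mm².
a = (A_s − A'_s) f_y / (0.85 f'_c b) = 1898400/(0.85 × 35.9 × 395) = 157.50 mm.
c = a/β₁ = 157.50/0.794 = 198.36 mm; ε'_s = 0.003(c − d')/c = 0.0023 ≥ f_y/E_s = 0.0021, so compression steel does yield.
M_n = (A_s − A'_s) f_y (d − a/2) + A'_s f_y (d − d') = [1898400 × (620 − 78.75) + 520800 × (620 − 49)] × 10⁻⁶ = 1027.51 + 297.38 = 1324.89 kN·m.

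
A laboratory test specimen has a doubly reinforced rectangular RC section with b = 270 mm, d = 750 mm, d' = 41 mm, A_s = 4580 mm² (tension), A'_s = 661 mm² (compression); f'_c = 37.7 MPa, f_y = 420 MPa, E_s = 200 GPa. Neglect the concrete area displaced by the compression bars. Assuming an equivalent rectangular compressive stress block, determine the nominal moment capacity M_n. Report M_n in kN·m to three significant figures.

Assume both tension and compression steel yield.
Net tension couple steel: A_s − A'_s = 3919 mm².
a = (A_s − A'_s) f_y / (0.85 f'_c b) = 1645980/(0.85 × 37.7 × 270) = 190.24 mm.
c = a/β₁ = 190.24/0.781 = 243.59 mm; ε'_s = 0.003(c − d')/c = 0.0025 ≥ f_y/E_s = 0.0021, so compression steel does yield.
M_n = (A_s − A'_s) f_y (d − a/2) + A'_s f_y (d − d') = [1645980 × (750 − 95.12) + 277620 × (750 − 41)] × 10⁻⁶ = 1077.92 + 196.83 = 1274.75 kN·m.

M_n ≈ 1270 kN·m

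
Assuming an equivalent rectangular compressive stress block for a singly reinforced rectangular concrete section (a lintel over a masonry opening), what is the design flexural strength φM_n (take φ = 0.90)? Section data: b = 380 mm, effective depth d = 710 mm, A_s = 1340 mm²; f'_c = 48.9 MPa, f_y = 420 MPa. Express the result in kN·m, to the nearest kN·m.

φM_n ≈ 351 kN·m

T = A_s f_y = 1340 × 420 = 562800 N = 562.8 kN.
From C = T: a = T/(0.85 f'_c b) = 562800/(0.85 × 48.9 × 380) = 35.63 mm.
M_n = T(d − a/2) = 562.8 kN × (710 − 17.815) mm = 389.56 kN·m.
φM_n = 0.90 × 389.56 = 350.60 kN·m.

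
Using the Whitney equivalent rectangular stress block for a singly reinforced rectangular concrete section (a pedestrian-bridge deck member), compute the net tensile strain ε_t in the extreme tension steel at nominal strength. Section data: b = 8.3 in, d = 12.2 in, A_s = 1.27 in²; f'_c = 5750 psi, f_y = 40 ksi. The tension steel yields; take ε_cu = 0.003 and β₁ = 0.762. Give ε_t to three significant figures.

a = A_s f_y/(0.85 f'_c b) = 1.252 in.
β₁ = 0.762, so c = a/β₁ = 1.252/0.762 = 1.643 in.
From the linear strain diagram with ε_cu = 0.003: ε_t = 0.003 (d − c)/c = 0.003 × (12.2 − 1.643)/1.643 = 0.0193.
Since ε_t ≥ 0.005, the section is tension-controlled.

ε_t ≈ 0.0193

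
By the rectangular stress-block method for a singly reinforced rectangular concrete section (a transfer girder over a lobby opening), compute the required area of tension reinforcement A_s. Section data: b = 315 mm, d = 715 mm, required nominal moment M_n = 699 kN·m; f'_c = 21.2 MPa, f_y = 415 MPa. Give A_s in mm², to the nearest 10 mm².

With M_n = 0.85 f'_c a b (d − a/2), solve the quadratic for a:
a = d − √(d² − 2M_n/(0.85 f'_c b)) = 715 − √(715² − 2 × 699×10⁶/(0.85 × 21.2 × 315)) = 200.28 mm.
A_s = 0.85 f'_c a b / f_y = 0.85 × 21.2 × 200.28 × 315 / 415 = 2739.4 mm².

A_s ≈ 2740 mm²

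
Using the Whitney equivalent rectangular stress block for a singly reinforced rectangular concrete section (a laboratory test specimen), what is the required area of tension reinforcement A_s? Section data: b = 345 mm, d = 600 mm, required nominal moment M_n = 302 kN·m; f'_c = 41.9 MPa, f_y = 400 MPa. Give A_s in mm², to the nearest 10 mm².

With M_n = 0.85 f'_c a b (d − a/2), solve the quadratic for a:
a = d − √(d² − 2M_n/(0.85 f'_c b)) = 600 − √(600² − 2 × 302×10⁶/(0.85 × 41.9 × 345)) = 42.47 mm.
A_s = 0.85 f'_c a b / f_y = 0.85 × 41.9 × 42.47 × 345 / 400 = 1304.6 mm².

A_s ≈ 1300 mm²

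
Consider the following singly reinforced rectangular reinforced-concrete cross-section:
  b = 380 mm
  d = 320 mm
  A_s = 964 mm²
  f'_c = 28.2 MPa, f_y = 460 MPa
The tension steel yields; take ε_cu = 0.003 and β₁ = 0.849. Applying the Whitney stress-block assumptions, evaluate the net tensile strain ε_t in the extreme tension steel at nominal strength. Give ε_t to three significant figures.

ε_t ≈ 0.0137

a = A_s f_y/(0.85 f'_c b) = 48.68 mm.
β₁ = 0.849, so c = a/β₁ = 48.68/0.849 = 57.34 mm.
From the linear strain diagram with ε_cu = 0.003: ε_t = 0.003 (d − c)/c = 0.003 × (320 − 57.34)/57.34 = 0.0137.
Since ε_t ≥ 0.005, the section is tension-controlled.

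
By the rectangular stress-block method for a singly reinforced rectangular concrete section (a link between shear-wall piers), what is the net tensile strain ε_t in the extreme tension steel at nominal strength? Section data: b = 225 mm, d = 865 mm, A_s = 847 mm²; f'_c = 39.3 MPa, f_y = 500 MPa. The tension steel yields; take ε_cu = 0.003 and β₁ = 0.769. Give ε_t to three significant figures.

a = A_s f_y/(0.85 f'_c b) = 56.35 mm.
β₁ = 0.769, so c = a/β₁ = 56.35/0.769 = 73.28 mm.
From the linear strain diagram with ε_cu = 0.003: ε_t = 0.003 (d − c)/c = 0.003 × (865 − 73.28)/73.28 = 0.0324.
Since ε_t ≥ 0.005, the section is tension-controlled.

ε_t ≈ 0.0324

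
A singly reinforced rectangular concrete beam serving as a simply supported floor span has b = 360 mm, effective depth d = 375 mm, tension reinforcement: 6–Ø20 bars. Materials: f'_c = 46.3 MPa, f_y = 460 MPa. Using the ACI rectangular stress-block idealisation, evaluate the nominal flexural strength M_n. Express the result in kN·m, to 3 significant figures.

M_n ≈ 298 kN·m

A_s = 6 × 314 = 1884 mm².
T = A_s f_y = 1884 × 460 = 866640 N = 866.64 kN.
From C = T: a = T/(0.85 f'_c b) = 866640/(0.85 × 46.3 × 360) = 61.17 mm.
M_n = T(d − a/2) = 866.64 kN × (375 − 30.585) mm = 298.48 kN·m.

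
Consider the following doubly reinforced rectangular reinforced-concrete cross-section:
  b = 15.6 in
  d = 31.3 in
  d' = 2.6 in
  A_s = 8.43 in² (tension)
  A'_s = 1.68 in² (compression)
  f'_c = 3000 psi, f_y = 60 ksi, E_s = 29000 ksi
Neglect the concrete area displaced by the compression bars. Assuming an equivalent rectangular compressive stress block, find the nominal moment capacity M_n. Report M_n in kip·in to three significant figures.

M_n ≈ 13500 kip·in

Assume both steels yield.
a = (A_s − A'_s) f_y/(0.85 f'_c b) = (8.43 − 1.68) × 60/(0.85 × 3 × 15.6) = 10.181 in.
c = a/β₁ = 10.181/0.85 = 11.978 in; ε'_s = 0.003(c − d')/c = 0.0023 ≥ ε_y = 0.0021, so the compression steel yields.
M_n = (A_s − A'_s) f_y (d − a/2) + A'_s f_y (d − d') = 405 × (31.3 − 5.0905) + 100.8 × (31.3 − 2.6) = 10614.8 + 2893.0 = 13507.8 kip·in.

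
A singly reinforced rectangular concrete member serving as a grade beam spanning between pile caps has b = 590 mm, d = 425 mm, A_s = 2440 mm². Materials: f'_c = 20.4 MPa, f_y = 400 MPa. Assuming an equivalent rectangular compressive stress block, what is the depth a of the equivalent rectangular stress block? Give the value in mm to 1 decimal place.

T = A_s f_y = 2440 × 400 = 976000 N = 976 kN.
Setting C = 0.85 f'_c a b equal to T: a = 976000/(0.85 × 20.4 × 590) = 95.4 mm.

a ≈ 95.4 mm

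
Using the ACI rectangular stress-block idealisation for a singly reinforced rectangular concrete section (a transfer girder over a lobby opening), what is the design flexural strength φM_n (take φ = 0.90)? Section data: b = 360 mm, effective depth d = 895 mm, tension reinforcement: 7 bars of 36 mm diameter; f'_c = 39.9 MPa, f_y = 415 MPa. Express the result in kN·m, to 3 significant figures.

A_s = 7 × 1018 = 7126 mm².
T = A_s f_y = 7126 × 415 = 2957290 N = 2957.29 kN.
From C = T: a = T/(0.85 f'_c b) = 2957290/(0.85 × 39.9 × 360) = 242.21 mm.
M_n = T(d − a/2) = 2957.29 kN × (895 − 121.105) mm = 2288.63 kN·m.
φM_n = 0.90 × 2288.63 = 2059.77 kN·m.

φM_n ≈ 2060 kN·m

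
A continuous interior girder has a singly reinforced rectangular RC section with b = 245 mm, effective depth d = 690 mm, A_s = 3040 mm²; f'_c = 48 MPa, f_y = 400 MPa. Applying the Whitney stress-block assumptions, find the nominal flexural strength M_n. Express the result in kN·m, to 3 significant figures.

M_n ≈ 765 kN·m

T = A_s f_y = 3040 × 400 = 1216000 N = 1216 kN.
From C = T: a = T/(0.85 f'_c b) = 1216000/(0.85 × 48 × 245) = 121.65 mm.
M_n = T(d − a/2) = 1216 kN × (690 − 60.825) mm = 765.08 kN·m.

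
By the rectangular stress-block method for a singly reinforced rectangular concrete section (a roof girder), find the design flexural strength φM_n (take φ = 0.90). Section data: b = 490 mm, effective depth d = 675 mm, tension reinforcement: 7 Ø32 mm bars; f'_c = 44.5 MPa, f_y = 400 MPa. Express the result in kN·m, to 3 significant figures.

φM_n ≈ 1240 kN·m

A_s = 7 × 804 = 5628 mm².
T = A_s f_y = 5628 × 400 = 2251200 N = 2251.2 kN.
From C = T: a = T/(0.85 f'_c b) = 2251200/(0.85 × 44.5 × 490) = 121.46 mm.
M_n = T(d − a/2) = 2251.2 kN × (675 − 60.73) mm = 1382.84 kN·m.
φM_n = 0.90 × 1382.84 = 1244.56 kN·m.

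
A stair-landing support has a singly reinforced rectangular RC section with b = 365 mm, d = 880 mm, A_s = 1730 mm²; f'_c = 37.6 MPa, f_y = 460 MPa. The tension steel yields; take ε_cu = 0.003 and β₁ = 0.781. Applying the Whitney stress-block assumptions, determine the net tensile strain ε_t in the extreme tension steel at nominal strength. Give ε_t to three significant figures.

ε_t ≈ 0.0272

a = A_s f_y/(0.85 f'_c b) = 68.22 mm.
β₁ = 0.781, so c = a/β₁ = 68.22/0.781 = 87.35 mm.
From the linear strain diagram with ε_cu = 0.003: ε_t = 0.003 (d − c)/c = 0.003 × (880 − 87.35)/87.35 = 0.0272.
Since ε_t ≥ 0.005, the section is tension-controlled.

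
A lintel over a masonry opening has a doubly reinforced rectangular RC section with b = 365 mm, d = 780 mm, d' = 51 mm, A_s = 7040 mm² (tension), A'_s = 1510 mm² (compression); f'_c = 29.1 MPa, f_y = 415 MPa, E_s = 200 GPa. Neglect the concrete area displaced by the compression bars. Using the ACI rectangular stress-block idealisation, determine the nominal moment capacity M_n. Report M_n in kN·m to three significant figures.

Assume both tension and compression steel yield.
Net tension couple steel: A_s − A'_s = 5530 mm².
a = (A_s − A'_s) f_y / (0.85 f'_c b) = 2294950/(0.85 × 29.1 × 365) = 254.20 mm.
c = a/β₁ = 254.20/0.842 = 301.90 mm; ε'_s = 0.003(c − d')/c = 0.0025 ≥ f_y/E_s = 0.0021, so compression steel does yield.
M_n = (A_s − A'_s) f_y (d − a/2) + A'_s f_y (d − d') = [2294950 × (780 − 127.1) + 626650 × (780 − 51)] × 10⁻⁶ = 1498.37 + 456.83 = 1955.20 kN·m.

M_n ≈ 1960 kN·m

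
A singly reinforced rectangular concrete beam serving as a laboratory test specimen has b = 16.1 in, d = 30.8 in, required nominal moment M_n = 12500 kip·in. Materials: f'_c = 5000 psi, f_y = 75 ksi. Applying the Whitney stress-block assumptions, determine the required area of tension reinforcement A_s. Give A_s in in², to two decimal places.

A_s ≈ 6.07 in²

From M_n = 0.85 f'_c a b (d − a/2):
a = d − √(d² − 2M_n/(0.85 f'_c b)) = 30.8 − √(30.8² − 2 × 12500/(0.85 × 5 × 16.1)) = 6.649 in.
A_s = 0.85 f'_c a b / f_y = 0.85 × 5 × 6.649 × 16.1 / 75 = 6.066 in².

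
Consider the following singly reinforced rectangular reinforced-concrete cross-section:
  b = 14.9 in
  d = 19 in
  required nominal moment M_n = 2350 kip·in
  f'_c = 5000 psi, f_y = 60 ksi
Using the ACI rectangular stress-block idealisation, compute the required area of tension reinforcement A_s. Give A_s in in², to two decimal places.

From M_n = 0.85 f'_c a b (d − a/2):
a = d − √(d² − 2M_n/(0.85 f'_c b)) = 19 − √(19² − 2 × 2350/(0.85 × 5 × 14.9)) = 2.065 in.
A_s = 0.85 f'_c a b / f_y = 0.85 × 5 × 2.065 × 14.9 / 60 = 2.179 in².

A_s ≈ 2.18 in²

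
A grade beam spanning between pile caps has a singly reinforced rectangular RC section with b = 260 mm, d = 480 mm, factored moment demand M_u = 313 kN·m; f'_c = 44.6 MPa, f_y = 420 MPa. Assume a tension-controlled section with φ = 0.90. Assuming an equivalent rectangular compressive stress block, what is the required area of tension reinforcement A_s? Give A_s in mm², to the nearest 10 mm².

A_s ≈ 1880 mm²

M_n = M_u/φ = 313/0.90 = 347.778 kN·m.
With M_n = 0.85 f'_c a b (d − a/2), solve the quadratic for a:
a = d − √(d² − 2M_n/(0.85 f'_c b)) = 480 − √(480² − 2 × 347.778×10⁶/(0.85 × 44.6 × 260)) = 80.21 mm.
A_s = 0.85 f'_c a b / f_y = 0.85 × 44.6 × 80.21 × 260 / 420 = 1882.4 mm².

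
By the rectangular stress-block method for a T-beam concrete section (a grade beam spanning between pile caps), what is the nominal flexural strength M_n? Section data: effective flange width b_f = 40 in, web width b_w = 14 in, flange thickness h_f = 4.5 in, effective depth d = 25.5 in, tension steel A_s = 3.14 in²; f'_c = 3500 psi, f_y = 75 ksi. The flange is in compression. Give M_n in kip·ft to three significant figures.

Tension: T = A_s f_y = 3.14 × 75 = 235.5 kips.
Try a within the flange: a = T/(0.85 f'_c b_f) = 235.5/(0.85 × 3.5 × 40) = 1.979 in.
Since a = 1.979 ≤ h_f = 4.5 in, the stress block lies entirely in the flange; analyse as a rectangular beam of width b_f.
M_n = T(d − a/2) = 235.5 × (25.5 − 0.9895) = 5772.2 kip·in.
M_n = 5772.2/12 = 481.02 kip·ft.

M_n ≈ 481 kip·ft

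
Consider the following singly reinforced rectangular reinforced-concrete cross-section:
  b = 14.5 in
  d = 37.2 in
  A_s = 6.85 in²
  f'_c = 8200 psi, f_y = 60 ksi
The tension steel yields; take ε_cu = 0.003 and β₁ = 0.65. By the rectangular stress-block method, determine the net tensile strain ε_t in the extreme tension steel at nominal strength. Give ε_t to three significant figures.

ε_t ≈ 0.0148

a = A_s f_y/(0.85 f'_c b) = 4.067 in.
β₁ = 0.65, so c = a/β₁ = 4.067/0.65 = 6.257 in.
From the linear strain diagram with ε_cu = 0.003: ε_t = 0.003 (d − c)/c = 0.003 × (37.2 − 6.257)/6.257 = 0.0148.
Since ε_t ≥ 0.005, the section is tension-controlled.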